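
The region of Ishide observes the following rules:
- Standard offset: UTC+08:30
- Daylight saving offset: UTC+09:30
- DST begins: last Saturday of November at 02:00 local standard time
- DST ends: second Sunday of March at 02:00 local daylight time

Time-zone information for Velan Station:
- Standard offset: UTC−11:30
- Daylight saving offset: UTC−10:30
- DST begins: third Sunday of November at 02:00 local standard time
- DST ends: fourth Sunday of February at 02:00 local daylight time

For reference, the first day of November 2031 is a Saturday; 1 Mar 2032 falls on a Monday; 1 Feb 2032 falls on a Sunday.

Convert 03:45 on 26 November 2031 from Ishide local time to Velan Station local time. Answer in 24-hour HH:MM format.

1 November 2031 is a Saturday, so Saturdays fall on 1, 8, 15, 22, 29; the last is November 29.
1 March 2032 is a Monday, so the first Sunday is March 7 and the second is March 14.
26 November 2031 is outside the daylight-saving period (29 November 2031 – 14 March 2032), so Ishide is on standard time, UTC+08:30.
03:45 Ishide − 8h30m = 19:15 UTC (rolling into the previous day, 25 November 2031).
1 November 2031 is a Saturday, so the first Sunday is November 2 and the third is November 16.
1 February 2032 is a Sunday, so the first Sunday is February 1 and the fourth is February 22.
At the standard offset (UTC−11:30), 19:15 UTC − 11h30m = 07:45 Velan Station standard time.
The standard-time date in Velan Station, 25 November 2031, falls between 16 November 2031 and 22 February 2032, so daylight saving is in effect and Velan Station is at UTC−10:30.
19:15 UTC − 10h30m = 08:45 Velan Station.

08:45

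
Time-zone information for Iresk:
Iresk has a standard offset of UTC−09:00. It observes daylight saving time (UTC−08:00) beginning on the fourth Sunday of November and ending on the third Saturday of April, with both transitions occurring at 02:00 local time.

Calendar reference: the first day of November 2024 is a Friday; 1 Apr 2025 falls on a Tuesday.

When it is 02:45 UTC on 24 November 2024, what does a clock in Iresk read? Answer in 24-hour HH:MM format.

1 November 2024 is a Friday, so the first Sunday is November 3 and the fourth is November 24.
1 April 2025 is a Tuesday, so the first Saturday is April 5 and the third is April 19.
At the standard offset (UTC−09:00), 02:45 UTC − 9h = 17:45 Iresk standard time (rolling into the previous day, 23 November 2024).
Daylight saving runs 24 November 2024 – 19 April 2025; the standard-time date in Iresk, 23 November 2024, is outside that window, so Iresk is on standard time at UTC−09:00.
02:45 UTC − 9h = 17:45 local (rolling into the previous day, 23 November 2024).

17:45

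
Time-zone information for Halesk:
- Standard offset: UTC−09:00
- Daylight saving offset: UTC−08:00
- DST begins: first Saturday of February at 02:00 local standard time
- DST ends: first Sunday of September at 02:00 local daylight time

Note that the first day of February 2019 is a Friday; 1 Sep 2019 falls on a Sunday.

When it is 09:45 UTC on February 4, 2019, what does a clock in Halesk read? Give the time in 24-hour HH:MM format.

01:45

1 February 2019 is a Friday, so the first Saturday is February 2.
1 September 2019 is a Sunday, so the first Sunday is September 1.
At the standard offset (UTC−09:00), 09:45 UTC − 9h = 00:45 Halesk standard time.
The standard-time date in Halesk, February 4, 2019, lies within the daylight-saving period (2 February – 1 September), so Halesk is on daylight time, UTC−08:00.
09:45 UTC − 8h = 01:45 local.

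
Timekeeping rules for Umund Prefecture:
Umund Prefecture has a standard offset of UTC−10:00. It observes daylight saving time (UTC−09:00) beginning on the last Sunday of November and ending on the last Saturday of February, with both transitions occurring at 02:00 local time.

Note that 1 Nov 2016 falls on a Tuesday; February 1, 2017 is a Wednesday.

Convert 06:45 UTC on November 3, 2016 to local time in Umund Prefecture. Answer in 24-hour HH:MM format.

1 November 2016 is a Tuesday, so Sundays fall on 6, 13, 20, 27; the last is November 27.
1 February 2017 is a Wednesday, so Saturdays fall on 4, 11, 18, 25; the last is February 25.
At the standard offset (UTC−10:00), 06:45 UTC − 10h = 20:45 Umund Prefecture standard time (rolling into the previous day, 2 November 2016).
The standard-time date in Umund Prefecture, November 2, 2016, is outside the daylight-saving period (27 November 2016 – 25 February 2017), so Umund Prefecture is on standard time, UTC−10:00.
06:45 UTC − 10h = 20:45 local (rolling into the previous day, 2 November 2016).

20:45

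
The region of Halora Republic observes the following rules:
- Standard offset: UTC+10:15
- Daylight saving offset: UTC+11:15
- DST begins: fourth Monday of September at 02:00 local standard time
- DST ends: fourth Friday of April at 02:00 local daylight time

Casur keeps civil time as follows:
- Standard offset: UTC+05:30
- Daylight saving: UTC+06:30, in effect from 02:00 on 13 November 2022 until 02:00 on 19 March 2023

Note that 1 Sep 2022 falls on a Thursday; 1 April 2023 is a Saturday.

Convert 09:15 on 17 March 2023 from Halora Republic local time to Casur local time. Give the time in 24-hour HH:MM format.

1 September 2022 is a Thursday, so the first Monday is September 5 and the fourth is September 26.
1 April 2023 is a Saturday, so the first Friday is April 7 and the fourth is April 28.
17 March 2023 lies within the daylight-saving period (26 September 2022 – 28 April 2023), so Halora Republic is on daylight time, UTC+11:15.
09:15 Halora Republic − 11h15m = 22:00 UTC (rolling into the previous day, 16 March 2023).
At the standard offset (UTC+05:30), 22:00 UTC + 5h30m = 03:30 Casur standard time (rolling into the next day, 17 March 2023).
Daylight saving runs 13 November 2022 – 19 March 2023; the standard-time date in Casur, 17 March 2023, is inside that window, so Casur is at UTC+06:30.
22:00 UTC + 6h30m = 04:30 Casur (rolling into the next day, 17 March 2023).

04:30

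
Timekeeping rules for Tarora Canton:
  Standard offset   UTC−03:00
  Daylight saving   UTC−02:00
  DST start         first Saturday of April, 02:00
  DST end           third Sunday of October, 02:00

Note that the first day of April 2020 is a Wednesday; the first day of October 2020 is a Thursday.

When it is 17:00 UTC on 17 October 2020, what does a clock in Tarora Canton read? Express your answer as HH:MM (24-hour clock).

1 April 2020 is a Wednesday, so the first Saturday is April 4.
1 October 2020 is a Thursday, so the first Sunday is October 4 and the third is October 18.
At the standard offset (UTC−03:00), 17:00 UTC − 3h = 14:00 Tarora Canton standard time.
Daylight saving runs 4 April – 18 October; the standard-time date in Tarora Canton, 17 October 2020, is inside that window, so Tarora Canton is at UTC−02:00.
17:00 UTC − 2h = 15:00 local.

15:00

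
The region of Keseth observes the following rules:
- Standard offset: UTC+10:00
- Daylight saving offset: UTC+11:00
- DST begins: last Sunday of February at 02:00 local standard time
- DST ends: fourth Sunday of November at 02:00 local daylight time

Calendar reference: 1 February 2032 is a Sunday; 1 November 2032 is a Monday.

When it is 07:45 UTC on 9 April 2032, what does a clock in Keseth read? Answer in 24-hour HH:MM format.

1 February 2032 is a Sunday, so Sundays fall on 1, 8, 15, 22, 29; the last is February 29.
1 November 2032 is a Monday, so the first Sunday is November 7 and the fourth is November 28.
At the standard offset (UTC+10:00), 07:45 UTC + 10h = 17:45 Keseth standard time.
The standard-time date in Keseth, 9 April 2032, falls between 29 February and 28 November, so daylight saving is in effect and Keseth is at UTC+11:00.
07:45 UTC + 11h = 18:45 local.

18:45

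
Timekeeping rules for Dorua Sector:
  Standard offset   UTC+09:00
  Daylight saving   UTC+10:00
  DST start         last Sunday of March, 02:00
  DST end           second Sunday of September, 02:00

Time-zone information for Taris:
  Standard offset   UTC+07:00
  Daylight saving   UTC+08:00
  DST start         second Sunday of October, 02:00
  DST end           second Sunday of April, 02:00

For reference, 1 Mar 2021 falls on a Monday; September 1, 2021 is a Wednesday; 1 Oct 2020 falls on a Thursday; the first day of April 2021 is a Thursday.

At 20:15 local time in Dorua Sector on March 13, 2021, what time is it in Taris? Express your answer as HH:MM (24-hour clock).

1 March 2021 is a Monday, so Sundays fall on 7, 14, 21, 28; the last is March 28.
1 September 2021 is a Wednesday, so the first Sunday is September 5 and the second is September 12.
March 13, 2021 is outside the daylight-saving period (28 March – 12 September), so Dorua Sector is on standard time, UTC+09:00.
20:15 Dorua Sector − 9h = 11:15 UTC.
1 October 2020 is a Thursday, so the first Sunday is October 4 and the second is October 11.
1 April 2021 is a Thursday, so the first Sunday is April 4 and the second is April 11.
At the standard offset (UTC+07:00), 11:15 UTC + 7h = 18:15 Taris standard time.
The standard-time date in Taris, March 13, 2021, falls between 11 October 2020 and 11 April 2021, so daylight saving is in effect and Taris is at UTC+08:00.
11:15 UTC + 8h = 19:15 Taris.

19:15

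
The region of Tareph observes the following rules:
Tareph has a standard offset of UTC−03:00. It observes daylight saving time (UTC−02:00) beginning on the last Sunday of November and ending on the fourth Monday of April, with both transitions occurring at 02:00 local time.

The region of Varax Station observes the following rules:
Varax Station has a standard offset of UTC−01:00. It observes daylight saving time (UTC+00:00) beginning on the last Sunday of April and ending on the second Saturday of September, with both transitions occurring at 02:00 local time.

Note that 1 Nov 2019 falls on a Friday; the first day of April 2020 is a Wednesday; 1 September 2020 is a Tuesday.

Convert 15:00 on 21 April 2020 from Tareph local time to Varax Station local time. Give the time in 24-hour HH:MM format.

16:00

1 November 2019 is a Friday, so Sundays fall on 3, 10, 17, 24; the last is November 24.
1 April 2020 is a Wednesday, so the first Monday is April 6 and the fourth is April 27.
21 April 2020 lies within the daylight-saving period (24 November 2019 – 27 April 2020), so Tareph is on daylight time, UTC−02:00.
15:00 Tareph + 2h = 17:00 UTC.
1 April 2020 is a Wednesday, so Sundays fall on 5, 12, 19, 26; the last is April 26.
1 September 2020 is a Tuesday, so the first Saturday is September 5 and the second is September 12.
At the standard offset (UTC−01:00), 17:00 UTC − 1h = 16:00 Varax Station standard time.
The standard-time date in Varax Station, 21 April 2020, does not fall between 26 April and 12 September, so daylight saving is not in effect and Varax Station is at UTC−01:00.
17:00 UTC − 1h = 16:00 Varax Station.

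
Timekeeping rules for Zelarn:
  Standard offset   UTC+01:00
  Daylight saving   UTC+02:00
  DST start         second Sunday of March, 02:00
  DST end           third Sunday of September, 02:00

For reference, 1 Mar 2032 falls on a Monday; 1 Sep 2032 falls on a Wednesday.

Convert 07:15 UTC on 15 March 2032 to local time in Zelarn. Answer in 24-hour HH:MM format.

09:15

1 March 2032 is a Monday, so the first Sunday is March 7 and the second is March 14.
1 September 2032 is a Wednesday, so the first Sunday is September 5 and the third is September 19.
At the standard offset (UTC+01:00), 07:15 UTC + 1h = 08:15 Zelarn standard time.
Daylight saving runs 14 March – 19 September; the standard-time date in Zelarn, 15 March 2032, is inside that window, so Zelarn is at UTC+02:00.
07:15 UTC + 2h = 09:15 local.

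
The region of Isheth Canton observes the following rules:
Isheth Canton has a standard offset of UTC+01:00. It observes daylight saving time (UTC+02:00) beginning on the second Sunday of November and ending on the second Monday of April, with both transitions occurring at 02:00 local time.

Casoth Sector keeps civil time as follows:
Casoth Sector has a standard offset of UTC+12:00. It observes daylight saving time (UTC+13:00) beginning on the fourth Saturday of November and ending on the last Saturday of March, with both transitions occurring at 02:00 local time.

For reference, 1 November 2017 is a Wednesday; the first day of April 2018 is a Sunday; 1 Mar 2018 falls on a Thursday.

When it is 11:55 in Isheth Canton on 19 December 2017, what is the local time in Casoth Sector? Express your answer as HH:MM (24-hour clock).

22:55

1 November 2017 is a Wednesday, so the first Sunday is November 5 and the second is November 12.
1 April 2018 is a Sunday, so the first Monday is April 2 and the second is April 9.
Daylight saving runs 12 November 2017 – 9 April 2018; 19 December 2017 is inside that window, so Isheth Canton is at UTC+02:00.
11:55 Isheth Canton − 2h = 09:55 UTC.
1 November 2017 is a Wednesday, so the first Saturday is November 4 and the fourth is November 25.
1 March 2018 is a Thursday, so Saturdays fall on 3, 10, 17, 24, 31; the last is March 31.
At the standard offset (UTC+12:00), 09:55 UTC + 12h = 21:55 Casoth Sector standard time.
The standard-time date in Casoth Sector, 19 December 2017, falls between 25 November 2017 and 31 March 2018, so daylight saving is in effect and Casoth Sector is at UTC+13:00.
09:55 UTC + 13h = 22:55 Casoth Sector.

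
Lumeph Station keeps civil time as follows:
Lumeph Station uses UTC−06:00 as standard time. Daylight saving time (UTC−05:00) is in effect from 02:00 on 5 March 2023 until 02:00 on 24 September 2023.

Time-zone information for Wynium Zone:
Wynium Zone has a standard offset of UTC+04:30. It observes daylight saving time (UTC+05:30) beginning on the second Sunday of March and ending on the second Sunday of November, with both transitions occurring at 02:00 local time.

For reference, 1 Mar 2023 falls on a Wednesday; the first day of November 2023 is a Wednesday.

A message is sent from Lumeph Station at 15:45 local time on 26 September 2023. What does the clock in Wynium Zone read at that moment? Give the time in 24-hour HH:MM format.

26 September 2023 does not fall between 5 March and 24 September, so daylight saving is not in effect and Lumeph Station is at UTC−06:00.
15:45 Lumeph Station + 6h = 21:45 UTC.
1 March 2023 is a Wednesday, so the first Sunday is March 5 and the second is March 12.
1 November 2023 is a Wednesday, so the first Sunday is November 5 and the second is November 12.
At the standard offset (UTC+04:30), 21:45 UTC + 4h30m = 02:15 Wynium Zone standard time (rolling into the next day, 27 September 2023).
Daylight saving runs 12 March – 12 November; the standard-time date in Wynium Zone, 27 September 2023, is inside that window, so Wynium Zone is at UTC+05:30.
21:45 UTC + 5h30m = 03:15 Wynium Zone (rolling into the next day, 27 September 2023).

03:15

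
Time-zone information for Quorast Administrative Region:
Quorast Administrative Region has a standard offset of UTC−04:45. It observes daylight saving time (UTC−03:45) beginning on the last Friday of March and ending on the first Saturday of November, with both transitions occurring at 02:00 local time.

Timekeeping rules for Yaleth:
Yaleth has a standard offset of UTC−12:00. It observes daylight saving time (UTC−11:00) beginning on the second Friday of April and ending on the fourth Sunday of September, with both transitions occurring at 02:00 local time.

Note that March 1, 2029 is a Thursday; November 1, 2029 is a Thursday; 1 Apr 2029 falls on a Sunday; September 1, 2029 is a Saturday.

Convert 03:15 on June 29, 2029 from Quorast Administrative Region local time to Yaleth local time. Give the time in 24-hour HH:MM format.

1 March 2029 is a Thursday, so Fridays fall on 2, 9, 16, 23, 30; the last is March 30.
1 November 2029 is a Thursday, so the first Saturday is November 3.
June 29, 2029 falls between 30 March and 3 November, so daylight saving is in effect and Quorast Administrative Region is at UTC−03:45.
03:15 Quorast Administrative Region + 3h45m = 07:00 UTC.
1 April 2029 is a Sunday, so the first Friday is April 6 and the second is April 13.
1 September 2029 is a Saturday, so the first Sunday is September 2 and the fourth is September 23.
At the standard offset (UTC−12:00), 07:00 UTC − 12h = 19:00 Yaleth standard time (rolling into the previous day, 28 June 2029).
The standard-time date in Yaleth, June 28, 2029, falls between 13 April and 23 September, so daylight saving is in effect and Yaleth is at UTC−11:00.
07:00 UTC − 11h = 20:00 Yaleth (rolling into the previous day, 28 June 2029).

20:00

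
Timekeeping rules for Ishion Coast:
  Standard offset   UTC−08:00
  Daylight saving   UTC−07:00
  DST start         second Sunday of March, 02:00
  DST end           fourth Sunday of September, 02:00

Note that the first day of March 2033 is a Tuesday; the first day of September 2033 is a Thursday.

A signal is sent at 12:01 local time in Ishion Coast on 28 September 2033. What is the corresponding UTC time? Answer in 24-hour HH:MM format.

1 March 2033 is a Tuesday, so the first Sunday is March 6 and the second is March 13.
1 September 2033 is a Thursday, so the first Sunday is September 4 and the fourth is September 25.
28 September 2033 does not fall between 13 March and 25 September, so daylight saving is not in effect and Ishion Coast is at UTC−08:00.
12:01 local + 8h = 20:01 UTC.

20:01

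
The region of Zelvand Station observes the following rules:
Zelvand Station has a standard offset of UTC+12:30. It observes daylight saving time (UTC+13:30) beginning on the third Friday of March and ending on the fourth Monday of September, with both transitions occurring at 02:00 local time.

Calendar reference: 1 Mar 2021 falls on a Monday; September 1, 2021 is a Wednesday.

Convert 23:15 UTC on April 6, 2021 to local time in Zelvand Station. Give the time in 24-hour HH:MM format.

1 March 2021 is a Monday, so the first Friday is March 5 and the third is March 19.
1 September 2021 is a Wednesday, so the first Monday is September 6 and the fourth is September 27.
At the standard offset (UTC+12:30), 23:15 UTC + 12h30m = 11:45 Zelvand Station standard time (rolling into the next day, 7 April 2021).
The standard-time date in Zelvand Station, April 7, 2021, lies within the daylight-saving period (19 March – 27 September), so Zelvand Station is on daylight time, UTC+13:30.
23:15 UTC + 13h30m = 12:45 local (rolling into the next day, 7 April 2021).

12:45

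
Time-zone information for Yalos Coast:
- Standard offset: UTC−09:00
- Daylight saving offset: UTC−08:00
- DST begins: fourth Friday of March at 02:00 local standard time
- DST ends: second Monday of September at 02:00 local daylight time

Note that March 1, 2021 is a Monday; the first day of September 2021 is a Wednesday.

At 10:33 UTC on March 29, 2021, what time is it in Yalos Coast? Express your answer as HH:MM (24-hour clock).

02:33

1 March 2021 is a Monday, so the first Friday is March 5 and the fourth is March 26.
1 September 2021 is a Wednesday, so the first Monday is September 6 and the second is September 13.
At the standard offset (UTC−09:00), 10:33 UTC − 9h = 01:33 Yalos Coast standard time.
Daylight saving runs 26 March – 13 September; the standard-time date in Yalos Coast, March 29, 2021, is inside that window, so Yalos Coast is at UTC−08:00.
10:33 UTC − 8h = 02:33 local.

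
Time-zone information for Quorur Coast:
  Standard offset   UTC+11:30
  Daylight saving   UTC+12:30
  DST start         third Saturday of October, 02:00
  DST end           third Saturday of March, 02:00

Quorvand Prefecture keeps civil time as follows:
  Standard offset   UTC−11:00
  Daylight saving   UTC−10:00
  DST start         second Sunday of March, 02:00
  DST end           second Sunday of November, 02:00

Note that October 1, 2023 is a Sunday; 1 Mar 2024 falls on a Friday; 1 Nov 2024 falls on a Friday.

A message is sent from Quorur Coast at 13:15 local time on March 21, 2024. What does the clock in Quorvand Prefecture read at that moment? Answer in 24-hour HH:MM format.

15:45

1 October 2023 is a Sunday, so the first Saturday is October 7 and the third is October 21.
1 March 2024 is a Friday, so the first Saturday is March 2 and the third is March 16.
March 21, 2024 does not fall between 21 October 2023 and 16 March 2024, so daylight saving is not in effect and Quorur Coast is at UTC+11:30.
13:15 Quorur Coast − 11h30m = 01:45 UTC.
1 March 2024 is a Friday, so the first Sunday is March 3 and the second is March 10.
1 November 2024 is a Friday, so the first Sunday is November 3 and the second is November 10.
At the standard offset (UTC−11:00), 01:45 UTC − 11h = 14:45 Quorvand Prefecture standard time (rolling into the previous day, 20 March 2024).
Daylight saving runs 10 March – 10 November; the standard-time date in Quorvand Prefecture, March 20, 2024, is inside that window, so Quorvand Prefecture is at UTC−10:00.
01:45 UTC − 10h = 15:45 Quorvand Prefecture (rolling into the previous day, 20 March 2024).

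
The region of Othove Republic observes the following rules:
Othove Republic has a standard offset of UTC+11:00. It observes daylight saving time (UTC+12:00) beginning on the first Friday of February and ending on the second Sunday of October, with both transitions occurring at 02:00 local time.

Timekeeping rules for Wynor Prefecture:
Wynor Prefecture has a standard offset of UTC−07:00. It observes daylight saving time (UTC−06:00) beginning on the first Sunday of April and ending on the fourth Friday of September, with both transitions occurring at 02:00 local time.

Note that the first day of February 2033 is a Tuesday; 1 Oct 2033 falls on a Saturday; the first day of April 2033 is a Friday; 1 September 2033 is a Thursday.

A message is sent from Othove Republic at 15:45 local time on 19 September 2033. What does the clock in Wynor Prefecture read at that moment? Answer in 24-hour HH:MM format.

1 February 2033 is a Tuesday, so the first Friday is February 4.
1 October 2033 is a Saturday, so the first Sunday is October 2 and the second is October 9.
Daylight saving runs 4 February – 9 October; 19 September 2033 is inside that window, so Othove Republic is at UTC+12:00.
15:45 Othove Republic − 12h = 03:45 UTC.
1 April 2033 is a Friday, so the first Sunday is April 3.
1 September 2033 is a Thursday, so the first Friday is September 2 and the fourth is September 23.
At the standard offset (UTC−07:00), 03:45 UTC − 7h = 20:45 Wynor Prefecture standard time (rolling into the previous day, 18 September 2033).
The standard-time date in Wynor Prefecture, 18 September 2033, lies within the daylight-saving period (3 April – 23 September), so Wynor Prefecture is on daylight time, UTC−06:00.
03:45 UTC − 6h = 21:45 Wynor Prefecture (rolling into the previous day, 18 September 2033).

21:45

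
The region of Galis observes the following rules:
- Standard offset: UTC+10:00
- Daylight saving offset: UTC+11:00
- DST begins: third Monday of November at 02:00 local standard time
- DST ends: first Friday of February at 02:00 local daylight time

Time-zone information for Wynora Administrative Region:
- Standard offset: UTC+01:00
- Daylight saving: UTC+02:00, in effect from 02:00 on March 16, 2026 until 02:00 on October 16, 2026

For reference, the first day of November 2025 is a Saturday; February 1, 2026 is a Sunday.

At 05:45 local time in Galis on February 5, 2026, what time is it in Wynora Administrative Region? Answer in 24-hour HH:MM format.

19:45

1 November 2025 is a Saturday, so the first Monday is November 3 and the third is November 17.
1 February 2026 is a Sunday, so the first Friday is February 6.
Daylight saving runs 17 November 2025 – 6 February 2026; February 5, 2026 is inside that window, so Galis is at UTC+11:00.
05:45 Galis − 11h = 18:45 UTC (rolling into the previous day, 4 February 2026).
At the standard offset (UTC+01:00), 18:45 UTC + 1h = 19:45 Wynora Administrative Region standard time.
The standard-time date in Wynora Administrative Region, February 4, 2026, is outside the daylight-saving period (16 March – 16 October), so Wynora Administrative Region is on standard time, UTC+01:00.
18:45 UTC + 1h = 19:45 Wynora Administrative Region.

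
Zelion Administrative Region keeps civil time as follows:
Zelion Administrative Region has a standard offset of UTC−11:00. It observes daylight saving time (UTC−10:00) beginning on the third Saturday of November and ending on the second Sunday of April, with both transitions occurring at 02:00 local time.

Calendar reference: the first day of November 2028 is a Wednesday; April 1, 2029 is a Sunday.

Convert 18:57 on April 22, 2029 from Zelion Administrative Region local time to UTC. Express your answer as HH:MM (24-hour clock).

05:57

1 November 2028 is a Wednesday, so the first Saturday is November 4 and the third is November 18.
1 April 2029 is a Sunday, so the first Sunday is April 1 and the second is April 8.
April 22, 2029 does not fall between 18 November 2028 and 8 April 2029, so daylight saving is not in effect and Zelion Administrative Region is at UTC−11:00.
18:57 local + 11h = 05:57 UTC (rolling into the next day, 23 April 2029).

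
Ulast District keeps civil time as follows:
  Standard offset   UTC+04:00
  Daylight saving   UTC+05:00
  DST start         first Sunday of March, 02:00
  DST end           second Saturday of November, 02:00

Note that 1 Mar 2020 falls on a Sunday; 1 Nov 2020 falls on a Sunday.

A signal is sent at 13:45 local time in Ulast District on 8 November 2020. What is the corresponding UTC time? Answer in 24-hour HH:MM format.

08:45

1 March 2020 is a Sunday, so the first Sunday is March 1.
1 November 2020 is a Sunday, so the first Saturday is November 7 and the second is November 14.
8 November 2020 lies within the daylight-saving period (1 March – 14 November), so Ulast District is on daylight time, UTC+05:00.
13:45 local − 5h = 08:45 UTC.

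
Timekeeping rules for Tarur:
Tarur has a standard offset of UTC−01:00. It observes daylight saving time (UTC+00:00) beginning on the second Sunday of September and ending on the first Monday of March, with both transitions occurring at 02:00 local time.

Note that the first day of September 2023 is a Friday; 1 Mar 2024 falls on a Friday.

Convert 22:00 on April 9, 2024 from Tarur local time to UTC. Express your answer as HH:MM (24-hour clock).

1 September 2023 is a Friday, so the first Sunday is September 3 and the second is September 10.
1 March 2024 is a Friday, so the first Monday is March 4.
April 9, 2024 is outside the daylight-saving period (10 September 2023 – 4 March 2024), so Tarur is on standard time, UTC−01:00.
22:00 local + 1h = 23:00 UTC.

23:00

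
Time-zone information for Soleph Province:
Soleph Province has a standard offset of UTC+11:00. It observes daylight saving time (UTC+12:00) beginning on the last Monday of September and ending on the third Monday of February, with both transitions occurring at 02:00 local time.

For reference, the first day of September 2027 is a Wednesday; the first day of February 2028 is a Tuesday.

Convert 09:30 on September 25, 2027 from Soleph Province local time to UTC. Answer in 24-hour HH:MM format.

22:30

1 September 2027 is a Wednesday, so Mondays fall on 6, 13, 20, 27; the last is September 27.
1 February 2028 is a Tuesday, so the first Monday is February 7 and the third is February 21.
September 25, 2027 does not fall between 27 September 2027 and 21 February 2028, so daylight saving is not in effect and Soleph Province is at UTC+11:00.
09:30 local − 11h = 22:30 UTC (rolling into the previous day, 24 September 2027).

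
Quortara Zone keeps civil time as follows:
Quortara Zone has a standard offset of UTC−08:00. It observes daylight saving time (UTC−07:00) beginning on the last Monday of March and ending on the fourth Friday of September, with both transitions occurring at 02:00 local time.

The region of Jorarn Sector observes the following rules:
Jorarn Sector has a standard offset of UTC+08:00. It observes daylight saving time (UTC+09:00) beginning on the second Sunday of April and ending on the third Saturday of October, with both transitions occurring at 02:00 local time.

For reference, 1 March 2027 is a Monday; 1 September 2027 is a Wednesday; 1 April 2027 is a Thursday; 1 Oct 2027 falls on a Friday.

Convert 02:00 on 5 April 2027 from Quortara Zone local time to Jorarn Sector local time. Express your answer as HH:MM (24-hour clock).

1 March 2027 is a Monday, so Mondays fall on 1, 8, 15, 22, 29; the last is March 29.
1 September 2027 is a Wednesday, so the first Friday is September 3 and the fourth is September 24.
5 April 2027 lies within the daylight-saving period (29 March – 24 September), so Quortara Zone is on daylight time, UTC−07:00.
02:00 Quortara Zone + 7h = 09:00 UTC.
1 April 2027 is a Thursday, so the first Sunday is April 4 and the second is April 11.
1 October 2027 is a Friday, so the first Saturday is October 2 and the third is October 16.
At the standard offset (UTC+08:00), 09:00 UTC + 8h = 17:00 Jorarn Sector standard time.
Daylight saving runs 11 April – 16 October; the standard-time date in Jorarn Sector, 5 April 2027, is outside that window, so Jorarn Sector is on standard time at UTC+08:00.
09:00 UTC + 8h = 17:00 Jorarn Sector.

17:00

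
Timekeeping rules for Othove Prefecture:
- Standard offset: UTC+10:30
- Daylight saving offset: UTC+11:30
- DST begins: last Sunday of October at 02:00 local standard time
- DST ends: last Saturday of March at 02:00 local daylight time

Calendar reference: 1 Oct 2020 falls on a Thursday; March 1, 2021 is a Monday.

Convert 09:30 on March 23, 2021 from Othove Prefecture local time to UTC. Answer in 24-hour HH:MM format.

22:00

1 October 2020 is a Thursday, so Sundays fall on 4, 11, 18, 25; the last is October 25.
1 March 2021 is a Monday, so Saturdays fall on 6, 13, 20, 27; the last is March 27.
Daylight saving runs 25 October 2020 – 27 March 2021; March 23, 2021 is inside that window, so Othove Prefecture is at UTC+11:30.
09:30 local − 11h30m = 22:00 UTC (rolling into the previous day, 22 March 2021).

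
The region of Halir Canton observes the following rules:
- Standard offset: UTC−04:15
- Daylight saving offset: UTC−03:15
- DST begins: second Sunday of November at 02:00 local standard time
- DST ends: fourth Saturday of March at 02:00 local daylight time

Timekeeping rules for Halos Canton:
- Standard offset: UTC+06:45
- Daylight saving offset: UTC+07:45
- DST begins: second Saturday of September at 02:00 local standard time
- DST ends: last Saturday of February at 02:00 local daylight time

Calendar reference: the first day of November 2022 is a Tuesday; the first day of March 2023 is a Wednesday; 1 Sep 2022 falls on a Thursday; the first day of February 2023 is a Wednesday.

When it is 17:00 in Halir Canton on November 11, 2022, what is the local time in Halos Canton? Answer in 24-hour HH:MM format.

1 November 2022 is a Tuesday, so the first Sunday is November 6 and the second is November 13.
1 March 2023 is a Wednesday, so the first Saturday is March 4 and the fourth is March 25.
November 11, 2022 is outside the daylight-saving period (13 November 2022 – 25 March 2023), so Halir Canton is on standard time, UTC−04:15.
17:00 Halir Canton + 4h15m = 21:15 UTC.
1 September 2022 is a Thursday, so the first Saturday is September 3 and the second is September 10.
1 February 2023 is a Wednesday, so Saturdays fall on 4, 11, 18, 25; the last is February 25.
At the standard offset (UTC+06:45), 21:15 UTC + 6h45m = 04:00 Halos Canton standard time (rolling into the next day, 12 November 2022).
The standard-time date in Halos Canton, November 12, 2022, lies within the daylight-saving period (10 September 2022 – 25 February 2023), so Halos Canton is on daylight time, UTC+07:45.
21:15 UTC + 7h45m = 05:00 Halos Canton (rolling into the next day, 12 November 2022).

05:00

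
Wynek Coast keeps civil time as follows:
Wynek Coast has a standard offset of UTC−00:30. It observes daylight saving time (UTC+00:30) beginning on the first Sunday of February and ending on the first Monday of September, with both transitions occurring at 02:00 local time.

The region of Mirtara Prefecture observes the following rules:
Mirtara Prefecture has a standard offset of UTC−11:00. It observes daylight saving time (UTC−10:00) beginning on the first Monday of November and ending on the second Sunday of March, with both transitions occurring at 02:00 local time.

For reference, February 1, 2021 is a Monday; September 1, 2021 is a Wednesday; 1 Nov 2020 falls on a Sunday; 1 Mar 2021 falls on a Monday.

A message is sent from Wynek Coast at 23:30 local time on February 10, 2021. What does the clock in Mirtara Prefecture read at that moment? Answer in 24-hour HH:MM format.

1 February 2021 is a Monday, so the first Sunday is February 7.
1 September 2021 is a Wednesday, so the first Monday is September 6.
February 10, 2021 falls between 7 February and 6 September, so daylight saving is in effect and Wynek Coast is at UTC+00:30.
23:30 Wynek Coast − 0h30m = 23:00 UTC.
1 November 2020 is a Sunday, so the first Monday is November 2.
1 March 2021 is a Monday, so the first Sunday is March 7 and the second is March 14.
At the standard offset (UTC−11:00), 23:00 UTC − 11h = 12:00 Mirtara Prefecture standard time.
The standard-time date in Mirtara Prefecture, February 10, 2021, falls between 2 November 2020 and 14 March 2021, so daylight saving is in effect and Mirtara Prefecture is at UTC−10:00.
23:00 UTC − 10h = 13:00 Mirtara Prefecture.

13:00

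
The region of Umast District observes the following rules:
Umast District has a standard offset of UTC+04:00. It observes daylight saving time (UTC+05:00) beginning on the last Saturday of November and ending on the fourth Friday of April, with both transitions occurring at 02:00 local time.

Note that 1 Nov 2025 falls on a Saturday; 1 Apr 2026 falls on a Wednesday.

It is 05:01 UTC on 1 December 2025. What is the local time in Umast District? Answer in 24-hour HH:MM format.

1 November 2025 is a Saturday, so Saturdays fall on 1, 8, 15, 22, 29; the last is November 29.
1 April 2026 is a Wednesday, so the first Friday is April 3 and the fourth is April 24.
At the standard offset (UTC+04:00), 05:01 UTC + 4h = 09:01 Umast District standard time.
The standard-time date in Umast District, 1 December 2025, falls between 29 November 2025 and 24 April 2026, so daylight saving is in effect and Umast District is at UTC+05:00.
05:01 UTC + 5h = 10:01 local.

10:01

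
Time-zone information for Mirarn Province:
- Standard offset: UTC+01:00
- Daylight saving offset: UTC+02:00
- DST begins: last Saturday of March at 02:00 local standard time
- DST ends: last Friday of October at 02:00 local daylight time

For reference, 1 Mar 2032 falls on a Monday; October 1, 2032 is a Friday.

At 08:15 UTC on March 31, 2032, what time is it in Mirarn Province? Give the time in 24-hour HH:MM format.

10:15

1 March 2032 is a Monday, so Saturdays fall on 6, 13, 20, 27; the last is March 27.
1 October 2032 is a Friday, so Fridays fall on 1, 8, 15, 22, 29; the last is October 29.
At the standard offset (UTC+01:00), 08:15 UTC + 1h = 09:15 Mirarn Province standard time.
Daylight saving runs 27 March – 29 October; the standard-time date in Mirarn Province, March 31, 2032, is inside that window, so Mirarn Province is at UTC+02:00.
08:15 UTC + 2h = 10:15 local.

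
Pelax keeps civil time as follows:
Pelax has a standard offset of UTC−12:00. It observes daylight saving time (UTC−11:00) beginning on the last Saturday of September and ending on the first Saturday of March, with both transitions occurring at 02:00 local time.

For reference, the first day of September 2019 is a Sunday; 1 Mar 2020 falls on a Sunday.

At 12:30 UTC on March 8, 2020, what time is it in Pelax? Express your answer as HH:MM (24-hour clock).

00:30

1 September 2019 is a Sunday, so Saturdays fall on 7, 14, 21, 28; the last is September 28.
1 March 2020 is a Sunday, so the first Saturday is March 7.
At the standard offset (UTC−12:00), 12:30 UTC − 12h = 00:30 Pelax standard time.
The standard-time date in Pelax, March 8, 2020, does not fall between 28 September 2019 and 7 March 2020, so daylight saving is not in effect and Pelax is at UTC−12:00.
12:30 UTC − 12h = 00:30 local.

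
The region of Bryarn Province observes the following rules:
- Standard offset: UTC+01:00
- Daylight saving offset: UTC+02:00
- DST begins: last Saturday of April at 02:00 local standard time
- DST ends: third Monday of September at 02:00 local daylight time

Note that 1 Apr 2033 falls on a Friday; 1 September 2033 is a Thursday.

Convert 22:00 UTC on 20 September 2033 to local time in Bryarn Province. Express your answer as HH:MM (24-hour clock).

1 April 2033 is a Friday, so Saturdays fall on 2, 9, 16, 23, 30; the last is April 30.
1 September 2033 is a Thursday, so the first Monday is September 5 and the third is September 19.
At the standard offset (UTC+01:00), 22:00 UTC + 1h = 23:00 Bryarn Province standard time.
Daylight saving runs 30 April – 19 September; the standard-time date in Bryarn Province, 20 September 2033, is outside that window, so Bryarn Province is on standard time at UTC+01:00.
22:00 UTC + 1h = 23:00 local.

23:00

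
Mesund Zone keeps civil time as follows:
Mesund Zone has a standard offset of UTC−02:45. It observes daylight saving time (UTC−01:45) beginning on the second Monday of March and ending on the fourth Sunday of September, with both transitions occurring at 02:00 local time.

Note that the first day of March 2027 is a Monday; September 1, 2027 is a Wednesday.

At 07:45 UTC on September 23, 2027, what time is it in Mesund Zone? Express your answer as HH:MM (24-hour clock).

1 March 2027 is a Monday, so the first Monday is March 1 and the second is March 8.
1 September 2027 is a Wednesday, so the first Sunday is September 5 and the fourth is September 26.
At the standard offset (UTC−02:45), 07:45 UTC − 2h45m = 05:00 Mesund Zone standard time.
The standard-time date in Mesund Zone, September 23, 2027, falls between 8 March and 26 September, so daylight saving is in effect and Mesund Zone is at UTC−01:45.
07:45 UTC − 1h45m = 06:00 local.

06:00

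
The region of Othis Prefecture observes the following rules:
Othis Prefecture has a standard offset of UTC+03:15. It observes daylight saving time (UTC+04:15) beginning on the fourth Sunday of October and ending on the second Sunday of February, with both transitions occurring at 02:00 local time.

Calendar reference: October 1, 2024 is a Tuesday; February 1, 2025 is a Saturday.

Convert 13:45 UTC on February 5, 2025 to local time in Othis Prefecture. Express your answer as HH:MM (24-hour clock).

18:00

1 October 2024 is a Tuesday, so the first Sunday is October 6 and the fourth is October 27.
1 February 2025 is a Saturday, so the first Sunday is February 2 and the second is February 9.
At the standard offset (UTC+03:15), 13:45 UTC + 3h15m = 17:00 Othis Prefecture standard time.
Daylight saving runs 27 October 2024 – 9 February 2025; the standard-time date in Othis Prefecture, February 5, 2025, is inside that window, so Othis Prefecture is at UTC+04:15.
13:45 UTC + 4h15m = 18:00 local.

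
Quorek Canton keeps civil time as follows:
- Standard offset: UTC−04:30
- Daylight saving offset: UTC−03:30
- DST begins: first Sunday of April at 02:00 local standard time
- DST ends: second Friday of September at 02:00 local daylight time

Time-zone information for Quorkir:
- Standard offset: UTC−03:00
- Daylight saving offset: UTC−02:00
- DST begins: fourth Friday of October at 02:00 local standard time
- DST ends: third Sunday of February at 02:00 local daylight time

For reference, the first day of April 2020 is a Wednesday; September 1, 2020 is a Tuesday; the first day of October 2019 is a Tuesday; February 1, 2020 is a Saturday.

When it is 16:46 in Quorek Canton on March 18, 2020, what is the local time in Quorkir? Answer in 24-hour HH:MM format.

18:16

1 April 2020 is a Wednesday, so the first Sunday is April 5.
1 September 2020 is a Tuesday, so the first Friday is September 4 and the second is September 11.
Daylight saving runs 5 April – 11 September; March 18, 2020 is outside that window, so Quorek Canton is on standard time at UTC−04:30.
16:46 Quorek Canton + 4h30m = 21:16 UTC.
1 October 2019 is a Tuesday, so the first Friday is October 4 and the fourth is October 25.
1 February 2020 is a Saturday, so the first Sunday is February 2 and the third is February 16.
At the standard offset (UTC−03:00), 21:16 UTC − 3h = 18:16 Quorkir standard time.
The standard-time date in Quorkir, March 18, 2020, does not fall between 25 October 2019 and 16 February 2020, so daylight saving is not in effect and Quorkir is at UTC−03:00.
21:16 UTC − 3h = 18:16 Quorkir.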